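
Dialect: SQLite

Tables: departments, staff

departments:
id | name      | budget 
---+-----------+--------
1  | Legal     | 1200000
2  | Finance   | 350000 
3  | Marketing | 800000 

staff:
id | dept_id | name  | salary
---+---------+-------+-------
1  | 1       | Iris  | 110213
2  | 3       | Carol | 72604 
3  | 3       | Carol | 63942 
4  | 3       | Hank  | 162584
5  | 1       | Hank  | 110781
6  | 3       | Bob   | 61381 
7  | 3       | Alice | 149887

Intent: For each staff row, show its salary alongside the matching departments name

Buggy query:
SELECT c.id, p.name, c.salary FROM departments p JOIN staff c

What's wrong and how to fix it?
Bug: JOIN with no ON clause produces a cartesian product; every staff row pairs with every departments row

Fix: Add ON c.dept_id = p.id to the JOIN

Corrected query:
SELECT c.id, p.name, c.salary FROM departments p JOIN staff c ON c.dept_id = p.id

Result:
id | name      | salary
---+-----------+-------
1  | Legal     | 110213
2  | Marketing | 72604 
3  | Marketing | 63942 
4  | Marketing | 162584
5  | Legal     | 110781
6  | Marketing | 61381 
7  | Marketing | 149887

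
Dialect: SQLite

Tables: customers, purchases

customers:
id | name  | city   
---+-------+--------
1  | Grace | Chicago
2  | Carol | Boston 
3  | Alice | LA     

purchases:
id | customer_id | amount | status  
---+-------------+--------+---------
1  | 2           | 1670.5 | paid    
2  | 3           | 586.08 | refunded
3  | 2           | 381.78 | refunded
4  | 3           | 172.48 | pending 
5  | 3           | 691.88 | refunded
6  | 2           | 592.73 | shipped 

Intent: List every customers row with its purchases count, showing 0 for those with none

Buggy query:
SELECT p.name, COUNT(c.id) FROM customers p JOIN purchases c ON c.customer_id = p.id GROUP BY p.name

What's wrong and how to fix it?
Bug: INNER JOIN drops customers rows that have no matching purchases rows

Fix: Use LEFT JOIN so parents without children still appear (COUNT(c.id) gives 0)

Corrected query:
SELECT p.name, COUNT(c.id) FROM customers p LEFT JOIN purchases c ON c.customer_id = p.id GROUP BY p.name

Result:
name  | COUNT(c.id)
------+------------
Alice | 3          
Carol | 3          
Grace | 0          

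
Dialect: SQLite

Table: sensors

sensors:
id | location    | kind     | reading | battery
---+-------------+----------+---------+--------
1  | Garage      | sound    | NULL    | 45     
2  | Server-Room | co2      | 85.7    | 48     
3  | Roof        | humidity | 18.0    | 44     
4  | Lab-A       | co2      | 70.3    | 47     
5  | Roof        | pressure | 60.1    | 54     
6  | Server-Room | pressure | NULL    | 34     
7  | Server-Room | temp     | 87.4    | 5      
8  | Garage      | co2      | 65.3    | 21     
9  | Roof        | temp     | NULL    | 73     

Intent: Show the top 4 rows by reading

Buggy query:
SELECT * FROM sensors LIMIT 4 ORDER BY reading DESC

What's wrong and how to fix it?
Bug: ORDER BY cannot follow LIMIT; LIMIT is the final clause

Fix: Swap the clauses: ORDER BY first, then LIMIT

Corrected query:
SELECT * FROM sensors ORDER BY reading DESC LIMIT 4

Result:
id | location    | kind | reading | battery
---+-------------+------+---------+--------
7  | Server-Room | temp | 87.4    | 5      
2  | Server-Room | co2  | 85.7    | 48     
4  | Lab-A       | co2  | 70.3    | 47     
8  | Garage      | co2  | 65.3    | 21     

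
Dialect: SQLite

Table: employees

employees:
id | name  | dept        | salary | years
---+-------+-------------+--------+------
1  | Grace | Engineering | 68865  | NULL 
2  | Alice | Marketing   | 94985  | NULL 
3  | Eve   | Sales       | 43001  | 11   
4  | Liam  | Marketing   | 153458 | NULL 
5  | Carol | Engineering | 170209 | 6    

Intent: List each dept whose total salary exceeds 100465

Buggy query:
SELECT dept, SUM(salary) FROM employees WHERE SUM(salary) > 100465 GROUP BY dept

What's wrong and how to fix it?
Bug: SUM(salary) is an aggregate, but WHERE filters rows before aggregation

Fix: Move the aggregate condition to a HAVING clause

Corrected query:
SELECT dept, SUM(salary) FROM employees GROUP BY dept HAVING SUM(salary) > 100465

Result:
dept        | SUM(salary)
------------+------------
Engineering | 239074     
Marketing   | 248443     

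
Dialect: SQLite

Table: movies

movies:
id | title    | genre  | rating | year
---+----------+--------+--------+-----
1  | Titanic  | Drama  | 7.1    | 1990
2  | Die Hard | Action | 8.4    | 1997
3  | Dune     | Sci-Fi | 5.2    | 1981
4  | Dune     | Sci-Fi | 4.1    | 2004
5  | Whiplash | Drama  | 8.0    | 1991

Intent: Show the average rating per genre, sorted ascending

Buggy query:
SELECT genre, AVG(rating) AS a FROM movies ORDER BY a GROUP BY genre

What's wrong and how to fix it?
Bug: GROUP BY must precede ORDER BY

Fix: Move ORDER BY to the end, after GROUP BY

Corrected query:
SELECT genre, AVG(rating) AS a FROM movies GROUP BY genre ORDER BY a

Result:
genre  | a   
-------+-----
Sci-Fi | 4.65
Drama  | 7.55
Action | 8.4 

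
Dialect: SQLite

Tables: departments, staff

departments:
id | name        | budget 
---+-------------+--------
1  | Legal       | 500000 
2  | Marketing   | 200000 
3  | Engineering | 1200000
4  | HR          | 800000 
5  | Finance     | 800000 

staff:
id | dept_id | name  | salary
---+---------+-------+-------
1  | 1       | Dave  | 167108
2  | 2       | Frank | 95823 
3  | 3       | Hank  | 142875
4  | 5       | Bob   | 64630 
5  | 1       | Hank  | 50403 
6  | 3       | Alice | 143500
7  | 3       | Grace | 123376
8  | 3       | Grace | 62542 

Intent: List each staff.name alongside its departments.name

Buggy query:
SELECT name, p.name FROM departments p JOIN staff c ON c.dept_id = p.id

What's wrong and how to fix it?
Bug: 'name' exists in both joined tables, so the database can't tell which one is meant

Fix: Qualify the column with its table alias (c.name)

Corrected query:
SELECT c.name, p.name FROM departments p JOIN staff c ON c.dept_id = p.id

Result:
name  | name       
------+------------
Dave  | Legal      
Frank | Marketing  
Hank  | Engineering
Bob   | Finance    
Hank  | Legal      
Alice | Engineering
Grace | Engineering
Grace | Engineering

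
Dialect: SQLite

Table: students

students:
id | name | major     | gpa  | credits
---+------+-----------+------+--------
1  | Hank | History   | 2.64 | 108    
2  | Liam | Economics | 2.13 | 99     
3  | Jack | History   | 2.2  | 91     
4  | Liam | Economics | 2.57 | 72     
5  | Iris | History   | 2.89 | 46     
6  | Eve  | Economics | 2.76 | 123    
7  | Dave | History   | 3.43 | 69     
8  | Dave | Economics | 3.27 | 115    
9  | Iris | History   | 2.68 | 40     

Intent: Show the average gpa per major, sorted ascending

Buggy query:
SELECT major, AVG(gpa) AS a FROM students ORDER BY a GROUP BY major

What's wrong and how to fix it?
Bug: GROUP BY must precede ORDER BY

Fix: Move ORDER BY to the end, after GROUP BY

Corrected query:
SELECT major, AVG(gpa) AS a FROM students GROUP BY major ORDER BY a

Result:
major     | a     
----------+-------
Economics | 2.6825
History   | 2.768 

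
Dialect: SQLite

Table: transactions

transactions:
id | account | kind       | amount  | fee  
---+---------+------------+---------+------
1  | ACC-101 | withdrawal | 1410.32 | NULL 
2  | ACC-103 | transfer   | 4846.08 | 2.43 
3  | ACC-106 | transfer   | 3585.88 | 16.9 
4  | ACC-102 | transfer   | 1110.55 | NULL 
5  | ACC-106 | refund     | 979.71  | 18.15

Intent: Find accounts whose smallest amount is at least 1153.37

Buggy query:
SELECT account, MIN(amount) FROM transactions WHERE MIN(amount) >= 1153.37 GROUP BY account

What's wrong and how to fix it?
Bug: Aggregates like MIN are computed per group after WHERE runs

Fix: Replace WHERE with HAVING after the GROUP BY

Corrected query:
SELECT account, MIN(amount) FROM transactions GROUP BY account HAVING MIN(amount) >= 1153.37

Result:
account | MIN(amount)
--------+------------
ACC-101 | 1410.32    
ACC-103 | 4846.08    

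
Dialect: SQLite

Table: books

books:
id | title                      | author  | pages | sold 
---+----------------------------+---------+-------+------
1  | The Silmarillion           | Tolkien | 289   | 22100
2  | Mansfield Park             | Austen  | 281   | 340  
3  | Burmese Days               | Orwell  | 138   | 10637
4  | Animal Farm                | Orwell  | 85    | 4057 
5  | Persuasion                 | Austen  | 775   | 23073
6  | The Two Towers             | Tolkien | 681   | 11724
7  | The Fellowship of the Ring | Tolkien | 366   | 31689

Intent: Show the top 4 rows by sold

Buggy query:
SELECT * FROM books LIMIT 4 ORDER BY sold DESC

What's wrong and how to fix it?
Bug: LIMIT must come after ORDER BY

Fix: Swap the clauses: ORDER BY first, then LIMIT

Corrected query:
SELECT * FROM books ORDER BY sold DESC LIMIT 4

Result:
id | title                      | author  | pages | sold 
---+----------------------------+---------+-------+------
7  | The Fellowship of the Ring | Tolkien | 366   | 31689
5  | Persuasion                 | Austen  | 775   | 23073
1  | The Silmarillion           | Tolkien | 289   | 22100
6  | The Two Towers             | Tolkien | 681   | 11724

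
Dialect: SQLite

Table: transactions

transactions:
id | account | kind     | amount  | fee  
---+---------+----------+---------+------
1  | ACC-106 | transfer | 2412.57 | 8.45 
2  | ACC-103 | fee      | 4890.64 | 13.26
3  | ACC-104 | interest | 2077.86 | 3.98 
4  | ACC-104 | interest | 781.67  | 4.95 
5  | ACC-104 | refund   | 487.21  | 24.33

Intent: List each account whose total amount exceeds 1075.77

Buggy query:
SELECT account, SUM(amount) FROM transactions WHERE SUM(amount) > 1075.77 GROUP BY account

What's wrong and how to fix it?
Bug: Aggregate functions cannot appear in a WHERE clause

Fix: Move the aggregate condition to a HAVING clause

Corrected query:
SELECT account, SUM(amount) FROM transactions GROUP BY account HAVING SUM(amount) > 1075.77

Result:
account | SUM(amount)
--------+------------
ACC-103 | 4890.64    
ACC-104 | 3346.74    
ACC-106 | 2412.57    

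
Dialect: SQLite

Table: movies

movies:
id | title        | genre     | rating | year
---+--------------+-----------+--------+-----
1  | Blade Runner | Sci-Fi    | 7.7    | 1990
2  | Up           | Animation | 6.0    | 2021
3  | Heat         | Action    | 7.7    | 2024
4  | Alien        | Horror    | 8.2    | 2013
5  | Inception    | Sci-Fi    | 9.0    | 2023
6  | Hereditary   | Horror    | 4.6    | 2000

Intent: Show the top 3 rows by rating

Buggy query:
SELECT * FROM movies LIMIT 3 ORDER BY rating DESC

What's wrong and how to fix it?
Bug: LIMIT must come after ORDER BY

Fix: Sort with ORDER BY, then apply LIMIT

Corrected query:
SELECT * FROM movies ORDER BY rating DESC LIMIT 3

Result:
id | title        | genre  | rating | year
---+--------------+--------+--------+-----
5  | Inception    | Sci-Fi | 9      | 2023
4  | Alien        | Horror | 8.2    | 2013
1  | Blade Runner | Sci-Fi | 7.7    | 1990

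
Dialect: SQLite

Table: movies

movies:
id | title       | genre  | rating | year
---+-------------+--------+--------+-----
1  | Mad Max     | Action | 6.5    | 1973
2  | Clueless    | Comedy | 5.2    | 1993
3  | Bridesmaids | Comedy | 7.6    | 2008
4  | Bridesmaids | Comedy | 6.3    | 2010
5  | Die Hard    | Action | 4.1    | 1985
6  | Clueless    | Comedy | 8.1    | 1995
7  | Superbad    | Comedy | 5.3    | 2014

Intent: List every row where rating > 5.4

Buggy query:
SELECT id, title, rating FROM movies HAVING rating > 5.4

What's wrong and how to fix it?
Bug: HAVING filters the output of aggregation, but this query has no GROUP BY and no aggregate functions, so SQLite rejects it (HAVING clause on a non-aggregate query); the condition here is per row

Fix: Replace HAVING with WHERE since the condition applies to individual rows

Corrected query:
SELECT id, title, rating FROM movies WHERE rating > 5.4

Result:
id | title       | rating
---+-------------+-------
1  | Mad Max     | 6.5   
3  | Bridesmaids | 7.6   
4  | Bridesmaids | 6.3   
6  | Clueless    | 8.1   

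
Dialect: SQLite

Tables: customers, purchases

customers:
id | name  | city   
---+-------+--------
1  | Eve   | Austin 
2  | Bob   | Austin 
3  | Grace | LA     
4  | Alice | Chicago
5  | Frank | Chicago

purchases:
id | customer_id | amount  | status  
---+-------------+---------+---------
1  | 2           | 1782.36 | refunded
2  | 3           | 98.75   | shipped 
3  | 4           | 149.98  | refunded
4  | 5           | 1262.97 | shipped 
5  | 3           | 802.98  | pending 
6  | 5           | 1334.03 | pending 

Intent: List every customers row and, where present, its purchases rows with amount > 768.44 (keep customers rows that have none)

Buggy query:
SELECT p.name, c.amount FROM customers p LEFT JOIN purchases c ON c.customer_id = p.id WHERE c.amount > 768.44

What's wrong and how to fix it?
Bug: Filtering c.amount in WHERE discards the NULL rows produced by LEFT JOIN, turning it into an inner join

Fix: Move the right-table condition into the ON clause so unmatched parents are kept

Corrected query:
SELECT p.name, c.amount FROM customers p LEFT JOIN purchases c ON c.customer_id = p.id AND c.amount > 768.44

Result:
name  | amount 
------+--------
Eve   | NULL   
Bob   | 1782.36
Grace | 802.98 
Alice | NULL   
Frank | 1262.97
Frank | 1334.03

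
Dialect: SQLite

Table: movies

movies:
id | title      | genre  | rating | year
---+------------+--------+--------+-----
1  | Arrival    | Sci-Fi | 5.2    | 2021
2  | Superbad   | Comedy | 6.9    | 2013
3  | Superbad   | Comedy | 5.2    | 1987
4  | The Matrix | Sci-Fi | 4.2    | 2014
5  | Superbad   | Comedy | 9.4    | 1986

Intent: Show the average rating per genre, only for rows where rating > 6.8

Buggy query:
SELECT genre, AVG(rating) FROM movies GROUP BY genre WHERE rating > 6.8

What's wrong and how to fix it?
Bug: WHERE cannot follow GROUP BY

Fix: Place WHERE between FROM and GROUP BY

Corrected query:
SELECT genre, AVG(rating) FROM movies WHERE rating > 6.8 GROUP BY genre

Result:
genre  | AVG(rating)
-------+------------
Comedy | 8.15       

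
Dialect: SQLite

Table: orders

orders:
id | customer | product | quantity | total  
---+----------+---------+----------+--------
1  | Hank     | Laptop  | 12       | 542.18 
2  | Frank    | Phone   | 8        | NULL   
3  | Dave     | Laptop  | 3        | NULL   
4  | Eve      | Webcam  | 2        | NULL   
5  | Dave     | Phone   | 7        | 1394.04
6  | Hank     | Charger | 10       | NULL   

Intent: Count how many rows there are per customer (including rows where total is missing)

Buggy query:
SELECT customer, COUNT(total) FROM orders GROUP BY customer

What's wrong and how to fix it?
Bug: COUNT(column) counts non-NULL values only; rows with NULL total aren't counted

Fix: Use COUNT(*) to count all rows regardless of NULL

Corrected query:
SELECT customer, COUNT(*) FROM orders GROUP BY customer

Result:
customer | COUNT(*)
---------+---------
Dave     | 2       
Eve      | 1       
Frank    | 1       
Hank     | 2       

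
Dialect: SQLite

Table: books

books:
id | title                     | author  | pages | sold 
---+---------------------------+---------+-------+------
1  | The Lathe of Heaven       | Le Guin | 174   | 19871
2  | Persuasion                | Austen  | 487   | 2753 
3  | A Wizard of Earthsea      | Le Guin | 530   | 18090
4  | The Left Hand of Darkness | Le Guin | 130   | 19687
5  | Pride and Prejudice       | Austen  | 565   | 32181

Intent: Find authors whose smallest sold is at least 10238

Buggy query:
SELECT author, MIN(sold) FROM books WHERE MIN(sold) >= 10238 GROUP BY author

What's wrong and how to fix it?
Bug: Aggregates like MIN are computed per group after WHERE runs

Fix: Use HAVING for the per-group MIN condition

Corrected query:
SELECT author, MIN(sold) FROM books GROUP BY author HAVING MIN(sold) >= 10238

Result:
author  | MIN(sold)
--------+----------
Le Guin | 18090    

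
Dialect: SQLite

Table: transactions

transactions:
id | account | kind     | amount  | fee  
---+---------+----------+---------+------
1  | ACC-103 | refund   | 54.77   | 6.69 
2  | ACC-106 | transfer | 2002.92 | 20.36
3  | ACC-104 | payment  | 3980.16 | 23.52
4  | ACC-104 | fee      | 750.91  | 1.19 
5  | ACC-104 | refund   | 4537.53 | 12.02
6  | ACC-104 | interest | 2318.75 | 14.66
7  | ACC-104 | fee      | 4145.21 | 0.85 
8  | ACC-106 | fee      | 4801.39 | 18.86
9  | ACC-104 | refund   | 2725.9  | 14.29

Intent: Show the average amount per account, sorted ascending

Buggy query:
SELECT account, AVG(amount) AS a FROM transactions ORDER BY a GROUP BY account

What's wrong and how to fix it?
Bug: GROUP BY must precede ORDER BY

Fix: Reorder: SELECT … FROM … GROUP BY … ORDER BY …

Corrected query:
SELECT account, AVG(amount) AS a FROM transactions GROUP BY account ORDER BY a

Result:
account | a       
--------+---------
ACC-103 | 54.77   
ACC-104 | 3076.41 
ACC-106 | 3402.155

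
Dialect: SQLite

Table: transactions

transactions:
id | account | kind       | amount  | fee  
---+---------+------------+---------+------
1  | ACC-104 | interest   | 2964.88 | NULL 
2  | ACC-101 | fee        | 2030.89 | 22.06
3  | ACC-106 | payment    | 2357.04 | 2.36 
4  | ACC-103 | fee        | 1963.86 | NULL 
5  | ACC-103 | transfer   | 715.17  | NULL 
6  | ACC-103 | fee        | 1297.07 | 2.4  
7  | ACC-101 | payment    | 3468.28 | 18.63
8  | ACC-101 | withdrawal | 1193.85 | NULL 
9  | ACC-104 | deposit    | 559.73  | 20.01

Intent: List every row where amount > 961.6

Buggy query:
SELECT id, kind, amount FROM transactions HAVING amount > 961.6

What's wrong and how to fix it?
Bug: HAVING filters the output of aggregation, but this query has no GROUP BY and no aggregate functions, so SQLite rejects it (HAVING clause on a non-aggregate query); the condition here is per row

Fix: Use WHERE for row-level filtering

Corrected query:
SELECT id, kind, amount FROM transactions WHERE amount > 961.6

Result:
id | kind       | amount 
---+------------+--------
1  | interest   | 2964.88
2  | fee        | 2030.89
3  | payment    | 2357.04
4  | fee        | 1963.86
6  | fee        | 1297.07
7  | payment    | 3468.28
8  | withdrawal | 1193.85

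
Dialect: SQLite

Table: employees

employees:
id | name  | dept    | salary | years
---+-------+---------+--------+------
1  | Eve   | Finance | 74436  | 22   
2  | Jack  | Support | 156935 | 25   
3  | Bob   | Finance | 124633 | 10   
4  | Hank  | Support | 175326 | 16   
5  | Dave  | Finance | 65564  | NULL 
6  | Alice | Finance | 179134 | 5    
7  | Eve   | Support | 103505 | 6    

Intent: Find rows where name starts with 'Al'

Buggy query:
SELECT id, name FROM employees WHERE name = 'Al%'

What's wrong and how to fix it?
Bug: '=' compares the literal string including the % character; pattern matching needs LIKE

Fix: Replace '=' with LIKE so 'Al%' is treated as a pattern

Corrected query:
SELECT id, name FROM employees WHERE name LIKE 'Al%'

Result:
id | name 
---+------
6  | Alice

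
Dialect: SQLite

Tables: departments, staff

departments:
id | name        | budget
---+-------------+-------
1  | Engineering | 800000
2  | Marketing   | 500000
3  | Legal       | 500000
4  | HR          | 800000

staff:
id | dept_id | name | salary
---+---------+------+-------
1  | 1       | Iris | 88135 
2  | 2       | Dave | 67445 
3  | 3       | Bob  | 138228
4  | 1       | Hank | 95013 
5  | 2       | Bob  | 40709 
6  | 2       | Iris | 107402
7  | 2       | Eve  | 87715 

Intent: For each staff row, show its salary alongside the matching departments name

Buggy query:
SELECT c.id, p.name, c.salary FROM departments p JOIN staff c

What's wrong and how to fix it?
Bug: Missing join condition: each staff row is matched to all departments rows instead of just its own

Fix: Add ON c.dept_id = p.id to the JOIN

Corrected query:
SELECT c.id, p.name, c.salary FROM departments p JOIN staff c ON c.dept_id = p.id

Result:
id | name        | salary
---+-------------+-------
1  | Engineering | 88135 
2  | Marketing   | 67445 
3  | Legal       | 138228
4  | Engineering | 95013 
5  | Marketing   | 40709 
6  | Marketing   | 107402
7  | Marketing   | 87715 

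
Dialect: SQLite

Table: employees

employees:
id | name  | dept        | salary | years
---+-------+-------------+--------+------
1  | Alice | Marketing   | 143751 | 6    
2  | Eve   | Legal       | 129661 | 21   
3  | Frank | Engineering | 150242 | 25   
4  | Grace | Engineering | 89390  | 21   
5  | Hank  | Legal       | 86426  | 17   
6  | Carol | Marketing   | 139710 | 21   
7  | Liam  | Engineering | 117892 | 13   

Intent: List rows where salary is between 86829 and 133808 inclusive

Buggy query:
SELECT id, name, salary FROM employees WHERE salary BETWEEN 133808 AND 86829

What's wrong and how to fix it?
Bug: The bounds are reversed; BETWEEN a AND b requires a <= b to match anything

Fix: Write BETWEEN 86829 AND 133808

Corrected query:
SELECT id, name, salary FROM employees WHERE salary BETWEEN 86829 AND 133808

Result:
id | name  | salary
---+-------+-------
2  | Eve   | 129661
4  | Grace | 89390 
7  | Liam  | 117892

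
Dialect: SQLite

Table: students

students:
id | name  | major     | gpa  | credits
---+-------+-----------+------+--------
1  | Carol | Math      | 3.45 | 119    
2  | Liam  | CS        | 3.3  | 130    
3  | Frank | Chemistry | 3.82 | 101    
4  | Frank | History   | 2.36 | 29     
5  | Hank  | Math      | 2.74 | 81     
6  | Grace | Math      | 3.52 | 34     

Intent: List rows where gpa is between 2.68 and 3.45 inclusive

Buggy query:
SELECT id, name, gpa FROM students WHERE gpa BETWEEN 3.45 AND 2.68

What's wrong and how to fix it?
Bug: BETWEEN expects the lower bound first; with 3.45 AND 2.68 the range is empty

Fix: Write BETWEEN 2.68 AND 3.45

Corrected query:
SELECT id, name, gpa FROM students WHERE gpa BETWEEN 2.68 AND 3.45

Result:
id | name  | gpa 
---+-------+-----
1  | Carol | 3.45
2  | Liam  | 3.3 
5  | Hank  | 2.74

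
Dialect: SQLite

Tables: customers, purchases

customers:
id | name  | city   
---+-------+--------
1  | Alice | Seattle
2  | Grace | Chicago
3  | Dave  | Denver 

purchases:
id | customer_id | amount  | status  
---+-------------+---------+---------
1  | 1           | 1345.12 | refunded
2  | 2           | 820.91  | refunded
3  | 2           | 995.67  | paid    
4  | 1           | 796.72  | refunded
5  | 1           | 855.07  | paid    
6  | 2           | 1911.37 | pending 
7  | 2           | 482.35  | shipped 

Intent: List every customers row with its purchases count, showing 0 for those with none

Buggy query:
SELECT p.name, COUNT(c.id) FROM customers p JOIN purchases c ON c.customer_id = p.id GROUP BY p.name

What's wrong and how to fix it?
Bug: INNER JOIN drops customers rows that have no matching purchases rows

Fix: Use LEFT JOIN so parents without children still appear (COUNT(c.id) gives 0)

Corrected query:
SELECT p.name, COUNT(c.id) FROM customers p LEFT JOIN purchases c ON c.customer_id = p.id GROUP BY p.name

Result:
name  | COUNT(c.id)
------+------------
Alice | 3          
Dave  | 0          
Grace | 4          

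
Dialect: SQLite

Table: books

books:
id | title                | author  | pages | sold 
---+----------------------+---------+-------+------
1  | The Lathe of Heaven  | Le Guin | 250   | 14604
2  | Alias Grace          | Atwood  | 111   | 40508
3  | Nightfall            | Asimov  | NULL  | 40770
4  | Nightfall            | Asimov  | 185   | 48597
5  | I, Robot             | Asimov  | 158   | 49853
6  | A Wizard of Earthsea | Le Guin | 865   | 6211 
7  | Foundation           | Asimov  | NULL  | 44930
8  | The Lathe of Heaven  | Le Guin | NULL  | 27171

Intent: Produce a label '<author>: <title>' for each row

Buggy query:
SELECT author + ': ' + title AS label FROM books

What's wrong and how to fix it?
Bug: '+' is numeric addition; on text columns SQLite converts them to 0 instead of concatenating

Fix: Use the || operator for string concatenation

Corrected query:
SELECT author || ': ' || title AS label FROM books

Result:
label                        
-----------------------------
Le Guin: The Lathe of Heaven 
Atwood: Alias Grace          
Asimov: Nightfall            
Asimov: Nightfall            
Asimov: I, Robot             
Le Guin: A Wizard of Earthsea
Asimov: Foundation           
Le Guin: The Lathe of Heaven 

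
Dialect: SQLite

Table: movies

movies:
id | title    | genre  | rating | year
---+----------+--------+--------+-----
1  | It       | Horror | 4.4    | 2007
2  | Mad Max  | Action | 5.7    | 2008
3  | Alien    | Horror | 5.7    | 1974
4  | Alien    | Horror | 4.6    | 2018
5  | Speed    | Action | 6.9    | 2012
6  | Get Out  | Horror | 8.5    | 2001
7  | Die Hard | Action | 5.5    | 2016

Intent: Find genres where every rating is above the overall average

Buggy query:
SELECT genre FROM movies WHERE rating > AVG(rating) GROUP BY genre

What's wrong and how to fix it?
Bug: AVG() is an aggregate; it can't sit directly in WHERE

Fix: Use a subquery for AVG and a HAVING MIN(...) filter so the condition holds for every row in the group

Corrected query:
SELECT genre FROM movies GROUP BY genre HAVING MIN(rating) > (SELECT AVG(rating) FROM movies)

Result:
(no rows)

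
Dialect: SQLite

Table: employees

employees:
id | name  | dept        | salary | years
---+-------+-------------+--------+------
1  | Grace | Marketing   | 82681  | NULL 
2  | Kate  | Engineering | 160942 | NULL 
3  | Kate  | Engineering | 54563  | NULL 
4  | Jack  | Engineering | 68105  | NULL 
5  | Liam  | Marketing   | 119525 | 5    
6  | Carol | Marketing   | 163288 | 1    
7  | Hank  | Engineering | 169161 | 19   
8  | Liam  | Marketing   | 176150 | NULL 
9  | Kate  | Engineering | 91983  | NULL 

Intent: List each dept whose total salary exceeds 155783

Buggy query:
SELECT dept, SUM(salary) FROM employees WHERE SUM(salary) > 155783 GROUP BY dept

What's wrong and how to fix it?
Bug: SUM(salary) is an aggregate, but WHERE filters rows before aggregation

Fix: Use HAVING (which filters groups after aggregation) instead of WHERE

Corrected query:
SELECT dept, SUM(salary) FROM employees GROUP BY dept HAVING SUM(salary) > 155783

Result:
dept        | SUM(salary)
------------+------------
Engineering | 544754     
Marketing   | 541644     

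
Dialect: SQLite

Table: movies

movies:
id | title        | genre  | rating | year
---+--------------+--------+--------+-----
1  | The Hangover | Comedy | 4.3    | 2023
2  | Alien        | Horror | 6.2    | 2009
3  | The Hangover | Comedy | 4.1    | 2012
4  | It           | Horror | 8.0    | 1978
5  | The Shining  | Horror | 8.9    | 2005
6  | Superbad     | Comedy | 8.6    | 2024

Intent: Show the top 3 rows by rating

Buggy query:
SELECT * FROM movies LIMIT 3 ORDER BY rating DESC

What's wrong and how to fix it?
Bug: LIMIT must come after ORDER BY

Fix: Sort with ORDER BY, then apply LIMIT

Corrected query:
SELECT * FROM movies ORDER BY rating DESC LIMIT 3

Result:
id | title       | genre  | rating | year
---+-------------+--------+--------+-----
5  | The Shining | Horror | 8.9    | 2005
6  | Superbad    | Comedy | 8.6    | 2024
4  | It          | Horror | 8      | 1978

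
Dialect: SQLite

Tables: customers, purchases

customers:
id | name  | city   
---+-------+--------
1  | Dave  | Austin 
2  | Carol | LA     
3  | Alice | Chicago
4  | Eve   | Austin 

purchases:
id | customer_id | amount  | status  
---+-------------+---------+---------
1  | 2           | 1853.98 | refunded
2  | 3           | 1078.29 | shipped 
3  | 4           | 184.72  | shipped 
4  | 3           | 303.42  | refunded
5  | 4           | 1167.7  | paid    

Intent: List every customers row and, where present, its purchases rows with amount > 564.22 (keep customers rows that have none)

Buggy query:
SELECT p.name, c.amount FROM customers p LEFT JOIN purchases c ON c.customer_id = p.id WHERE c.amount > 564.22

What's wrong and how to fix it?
Bug: A WHERE condition on the right-hand table after LEFT JOIN drops unmatched parents

Fix: Put 'c.amount > 564.22' in the JOIN's ON clause instead of WHERE

Corrected query:
SELECT p.name, c.amount FROM customers p LEFT JOIN purchases c ON c.customer_id = p.id AND c.amount > 564.22

Result:
name  | amount 
------+--------
Dave  | NULL   
Carol | 1853.98
Alice | 1078.29
Eve   | 1167.7 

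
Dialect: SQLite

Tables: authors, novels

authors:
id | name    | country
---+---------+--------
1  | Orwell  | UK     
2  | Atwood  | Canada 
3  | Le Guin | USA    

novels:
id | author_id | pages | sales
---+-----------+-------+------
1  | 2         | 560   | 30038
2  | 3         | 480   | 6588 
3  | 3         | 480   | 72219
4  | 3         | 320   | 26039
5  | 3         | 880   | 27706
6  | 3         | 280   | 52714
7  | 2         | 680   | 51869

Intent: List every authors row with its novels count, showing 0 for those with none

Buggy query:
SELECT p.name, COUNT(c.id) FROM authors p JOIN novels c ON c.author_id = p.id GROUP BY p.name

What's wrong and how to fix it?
Bug: INNER JOIN drops authors rows that have no matching novels rows

Fix: Use LEFT JOIN so parents without children still appear (COUNT(c.id) gives 0)

Corrected query:
SELECT p.name, COUNT(c.id) FROM authors p LEFT JOIN novels c ON c.author_id = p.id GROUP BY p.name

Result:
name    | COUNT(c.id)
--------+------------
Atwood  | 2          
Le Guin | 5          
Orwell  | 0          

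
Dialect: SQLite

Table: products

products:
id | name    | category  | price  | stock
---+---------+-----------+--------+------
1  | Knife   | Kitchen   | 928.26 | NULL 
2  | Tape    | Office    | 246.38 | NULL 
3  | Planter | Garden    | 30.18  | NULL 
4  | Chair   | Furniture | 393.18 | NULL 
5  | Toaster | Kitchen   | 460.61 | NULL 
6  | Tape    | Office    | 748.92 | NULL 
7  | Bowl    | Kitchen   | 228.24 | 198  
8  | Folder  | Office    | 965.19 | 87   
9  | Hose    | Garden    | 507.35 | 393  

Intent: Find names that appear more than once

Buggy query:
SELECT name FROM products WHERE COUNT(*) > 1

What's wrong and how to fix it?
Bug: COUNT(*) is an aggregate and cannot be used in WHERE

Fix: GROUP BY name, then filter groups with HAVING COUNT(*) > 1

Corrected query:
SELECT name FROM products GROUP BY name HAVING COUNT(*) > 1

Result:
name
----
Tape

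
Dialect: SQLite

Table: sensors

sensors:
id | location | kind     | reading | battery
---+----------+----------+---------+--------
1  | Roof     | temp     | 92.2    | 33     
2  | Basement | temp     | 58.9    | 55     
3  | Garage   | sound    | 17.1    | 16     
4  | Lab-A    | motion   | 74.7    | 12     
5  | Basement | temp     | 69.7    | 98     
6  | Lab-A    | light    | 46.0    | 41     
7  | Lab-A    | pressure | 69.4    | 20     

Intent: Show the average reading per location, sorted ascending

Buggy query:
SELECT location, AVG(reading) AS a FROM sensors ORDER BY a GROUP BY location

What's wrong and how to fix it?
Bug: ORDER BY appears before GROUP BY; SQL clause order requires GROUP BY first

Fix: Reorder: SELECT … FROM … GROUP BY … ORDER BY …

Corrected query:
SELECT location, AVG(reading) AS a FROM sensors GROUP BY location ORDER BY a

Result:
location | a        
---------+----------
Garage   | 17.1     
Lab-A    | 63.366667
Basement | 64.3     
Roof     | 92.2     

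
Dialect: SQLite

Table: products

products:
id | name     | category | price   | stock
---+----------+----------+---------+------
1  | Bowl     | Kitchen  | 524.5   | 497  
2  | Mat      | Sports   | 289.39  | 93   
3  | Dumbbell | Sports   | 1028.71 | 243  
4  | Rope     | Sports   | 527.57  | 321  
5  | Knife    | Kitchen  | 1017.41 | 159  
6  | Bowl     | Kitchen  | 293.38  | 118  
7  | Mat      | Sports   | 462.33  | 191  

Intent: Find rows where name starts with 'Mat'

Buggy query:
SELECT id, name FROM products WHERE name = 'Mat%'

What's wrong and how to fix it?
Bug: '=' compares the literal string including the % character; pattern matching needs LIKE

Fix: Use LIKE for wildcard pattern matching

Corrected query:
SELECT id, name FROM products WHERE name LIKE 'Mat%'

Result:
id | name
---+-----
2  | Mat 
7  | Mat 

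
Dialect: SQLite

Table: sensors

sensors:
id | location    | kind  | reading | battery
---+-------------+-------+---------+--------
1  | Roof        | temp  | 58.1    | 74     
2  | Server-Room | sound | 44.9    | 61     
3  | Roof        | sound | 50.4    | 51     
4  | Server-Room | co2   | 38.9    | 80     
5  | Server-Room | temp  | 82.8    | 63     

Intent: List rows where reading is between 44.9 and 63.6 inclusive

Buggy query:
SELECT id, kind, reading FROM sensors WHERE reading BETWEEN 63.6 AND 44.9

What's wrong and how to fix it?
Bug: BETWEEN expects the lower bound first; with 63.6 AND 44.9 the range is empty

Fix: Swap the bounds so the smaller value comes first

Corrected query:
SELECT id, kind, reading FROM sensors WHERE reading BETWEEN 44.9 AND 63.6

Result:
id | kind  | reading
---+-------+--------
1  | temp  | 58.1   
2  | sound | 44.9   
3  | sound | 50.4   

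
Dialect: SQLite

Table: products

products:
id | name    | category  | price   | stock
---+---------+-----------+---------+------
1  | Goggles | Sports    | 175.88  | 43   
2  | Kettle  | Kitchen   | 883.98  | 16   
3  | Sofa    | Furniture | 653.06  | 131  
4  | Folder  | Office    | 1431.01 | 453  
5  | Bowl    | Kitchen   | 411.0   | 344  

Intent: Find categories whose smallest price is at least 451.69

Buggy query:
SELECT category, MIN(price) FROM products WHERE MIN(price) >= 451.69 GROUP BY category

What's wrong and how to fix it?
Bug: MIN() in WHERE is a misuse of aggregate

Fix: Use HAVING for the per-group MIN condition

Corrected query:
SELECT category, MIN(price) FROM products GROUP BY category HAVING MIN(price) >= 451.69

Result:
category  | MIN(price)
----------+-----------
Furniture | 653.06    
Office    | 1431.01   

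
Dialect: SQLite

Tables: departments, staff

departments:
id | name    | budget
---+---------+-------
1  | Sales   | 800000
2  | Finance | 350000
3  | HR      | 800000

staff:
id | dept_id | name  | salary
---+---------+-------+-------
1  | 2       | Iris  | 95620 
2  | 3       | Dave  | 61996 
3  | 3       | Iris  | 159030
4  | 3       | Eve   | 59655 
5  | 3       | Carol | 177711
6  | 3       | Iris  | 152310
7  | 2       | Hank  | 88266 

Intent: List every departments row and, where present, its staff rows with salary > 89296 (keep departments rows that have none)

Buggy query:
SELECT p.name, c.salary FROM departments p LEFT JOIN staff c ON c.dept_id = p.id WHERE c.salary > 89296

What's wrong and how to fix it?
Bug: A WHERE condition on the right-hand table after LEFT JOIN drops unmatched parents

Fix: Move the right-table condition into the ON clause so unmatched parents are kept

Corrected query:
SELECT p.name, c.salary FROM departments p LEFT JOIN staff c ON c.dept_id = p.id AND c.salary > 89296

Result:
name    | salary
--------+-------
Sales   | NULL  
Finance | 95620 
HR      | 152310
HR      | 159030
HR      | 177711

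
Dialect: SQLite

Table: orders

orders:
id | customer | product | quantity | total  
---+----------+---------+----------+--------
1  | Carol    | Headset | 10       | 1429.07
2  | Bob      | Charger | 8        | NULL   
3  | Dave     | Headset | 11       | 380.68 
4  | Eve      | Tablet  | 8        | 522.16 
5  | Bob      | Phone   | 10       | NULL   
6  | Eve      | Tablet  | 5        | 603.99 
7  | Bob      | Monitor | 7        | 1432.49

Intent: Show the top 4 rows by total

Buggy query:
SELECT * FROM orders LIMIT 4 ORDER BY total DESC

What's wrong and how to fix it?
Bug: LIMIT must come after ORDER BY

Fix: Swap the clauses: ORDER BY first, then LIMIT

Corrected query:
SELECT * FROM orders ORDER BY total DESC LIMIT 4

Result:
id | customer | product | quantity | total  
---+----------+---------+----------+--------
7  | Bob      | Monitor | 7        | 1432.49
1  | Carol    | Headset | 10       | 1429.07
6  | Eve      | Tablet  | 5        | 603.99 
4  | Eve      | Tablet  | 8        | 522.16 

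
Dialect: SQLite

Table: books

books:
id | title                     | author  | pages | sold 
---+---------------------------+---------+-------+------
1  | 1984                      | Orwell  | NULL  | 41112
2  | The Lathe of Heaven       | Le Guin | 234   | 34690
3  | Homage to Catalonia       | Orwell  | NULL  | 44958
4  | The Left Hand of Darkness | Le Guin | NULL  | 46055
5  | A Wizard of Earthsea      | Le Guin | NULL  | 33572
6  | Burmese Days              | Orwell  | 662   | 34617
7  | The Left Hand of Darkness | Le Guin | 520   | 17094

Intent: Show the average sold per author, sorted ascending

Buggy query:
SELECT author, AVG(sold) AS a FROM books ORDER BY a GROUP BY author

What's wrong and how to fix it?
Bug: ORDER BY appears before GROUP BY; SQL clause order requires GROUP BY first

Fix: Move ORDER BY to the end, after GROUP BY

Corrected query:
SELECT author, AVG(sold) AS a FROM books GROUP BY author ORDER BY a

Result:
author  | a       
--------+---------
Le Guin | 32852.75
Orwell  | 40229   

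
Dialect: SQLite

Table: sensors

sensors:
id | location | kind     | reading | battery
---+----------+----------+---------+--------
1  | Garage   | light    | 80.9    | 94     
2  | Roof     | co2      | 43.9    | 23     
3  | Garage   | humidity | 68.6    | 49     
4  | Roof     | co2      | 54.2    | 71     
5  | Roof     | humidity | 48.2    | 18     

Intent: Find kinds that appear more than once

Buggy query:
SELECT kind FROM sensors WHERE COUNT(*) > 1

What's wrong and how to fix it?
Bug: WHERE can't reference COUNT(*); aggregates are computed after WHERE

Fix: Group first, then use HAVING for the count condition

Corrected query:
SELECT kind FROM sensors GROUP BY kind HAVING COUNT(*) > 1

Result:
kind    
--------
co2     
humidity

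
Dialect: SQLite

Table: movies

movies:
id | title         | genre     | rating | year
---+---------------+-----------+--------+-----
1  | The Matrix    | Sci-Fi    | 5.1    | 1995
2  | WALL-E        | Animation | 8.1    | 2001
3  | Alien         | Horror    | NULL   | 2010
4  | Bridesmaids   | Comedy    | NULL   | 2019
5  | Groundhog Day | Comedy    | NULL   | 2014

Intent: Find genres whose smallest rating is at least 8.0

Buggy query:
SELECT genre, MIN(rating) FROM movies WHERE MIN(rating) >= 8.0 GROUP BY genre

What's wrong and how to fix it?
Bug: MIN() in WHERE is a misuse of aggregate

Fix: Replace WHERE with HAVING after the GROUP BY

Corrected query:
SELECT genre, MIN(rating) FROM movies GROUP BY genre HAVING MIN(rating) >= 8.0

Result:
genre     | MIN(rating)
----------+------------
Animation | 8.1        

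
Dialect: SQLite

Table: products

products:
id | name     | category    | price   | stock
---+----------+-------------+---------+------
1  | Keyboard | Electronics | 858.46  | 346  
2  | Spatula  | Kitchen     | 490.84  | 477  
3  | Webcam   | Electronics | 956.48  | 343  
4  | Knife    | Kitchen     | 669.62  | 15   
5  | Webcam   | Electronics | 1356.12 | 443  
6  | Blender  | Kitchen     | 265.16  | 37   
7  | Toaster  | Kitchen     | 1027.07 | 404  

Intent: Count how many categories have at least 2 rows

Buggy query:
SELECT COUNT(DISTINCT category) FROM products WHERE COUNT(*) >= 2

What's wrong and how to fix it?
Bug: COUNT(*) cannot appear in WHERE; the per-group count doesn't exist yet

Fix: Group first with HAVING COUNT(*) >= 2, then COUNT the resulting groups

Corrected query:
SELECT COUNT(*) FROM (SELECT category FROM products GROUP BY category HAVING COUNT(*) >= 2)

Result:
COUNT(*)
--------
2       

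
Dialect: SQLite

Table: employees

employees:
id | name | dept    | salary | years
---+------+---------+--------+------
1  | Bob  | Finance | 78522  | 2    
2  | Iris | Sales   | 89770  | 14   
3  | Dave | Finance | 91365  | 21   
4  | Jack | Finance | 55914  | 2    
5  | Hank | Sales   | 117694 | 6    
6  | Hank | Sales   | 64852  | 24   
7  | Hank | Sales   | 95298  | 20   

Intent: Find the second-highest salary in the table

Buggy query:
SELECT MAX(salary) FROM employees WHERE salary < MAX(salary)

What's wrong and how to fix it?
Bug: The inner MAX is an aggregate inside WHERE, which is not allowed

Fix: Put the inner MAX in a scalar subquery

Corrected query:
SELECT MAX(salary) FROM employees WHERE salary < (SELECT MAX(salary) FROM employees)

Result:
MAX(salary)
-----------
95298      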